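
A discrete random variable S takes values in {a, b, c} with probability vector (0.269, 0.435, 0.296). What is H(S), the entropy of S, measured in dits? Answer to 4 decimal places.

H(S) = −Σ p·log₁₀ p.
  −(0.269)·log₁₀(0.269) = 0.15340
  −(0.435)·log₁₀(0.435) = 0.15726
  −(0.296)·log₁₀(0.296) = 0.15650
Sum: 0.15340 + 0.15726 + 0.15650 = 0.4672 dits.

0.4672 dits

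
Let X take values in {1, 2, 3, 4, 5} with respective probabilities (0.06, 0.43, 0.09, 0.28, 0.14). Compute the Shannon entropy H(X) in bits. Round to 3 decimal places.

H(X) = −Σ p·log₂ p.
  −(0.06)·log₂(0.06) = 0.2435
  −(0.43)·log₂(0.43) = 0.5236
  −(0.09)·log₂(0.09) = 0.3127
  −(0.28)·log₂(0.28) = 0.5142
  −(0.14)·log₂(0.14) = 0.3971
Sum: 0.2435 + 0.5236 + 0.3127 + 0.5142 + 0.3971 = 1.991 bits.

1.991 bits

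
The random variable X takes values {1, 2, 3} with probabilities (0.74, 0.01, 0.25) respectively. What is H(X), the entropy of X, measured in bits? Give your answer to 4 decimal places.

0.8879 bits

H(X) = −Σ p·log₂ p.
  −(0.74)·log₂(0.74) = 0.32146
  −(0.01)·log₂(0.01) = 0.06644
  −(0.25)·log₂(0.25) = 0.50000
Sum: 0.32146 + 0.06644 + 0.50000 = 0.8879 bits.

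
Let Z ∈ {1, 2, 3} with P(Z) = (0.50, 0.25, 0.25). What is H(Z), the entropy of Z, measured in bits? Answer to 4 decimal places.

1.5000 bits

H(Z) = −Σ p·log₂ p.
  −(0.50)·log₂(0.50) = 0.50000
  −(0.25)·log₂(0.25) = 0.50000
  −(0.25)·log₂(0.25) = 0.50000
Sum: 0.50000 + 0.50000 + 0.50000 = 1.5000 bits.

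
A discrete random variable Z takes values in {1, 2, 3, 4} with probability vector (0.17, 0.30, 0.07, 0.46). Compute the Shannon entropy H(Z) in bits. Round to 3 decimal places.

H(Z) = −Σ p·log₂ p.
  −(0.17)·log₂(0.17) = 0.4346
  −(0.30)·log₂(0.30) = 0.5211
  −(0.07)·log₂(0.07) = 0.2686
  −(0.46)·log₂(0.46) = 0.5153
Sum: 0.4346 + 0.5211 + 0.2686 + 0.5153 = 1.740 bits.

1.740 bits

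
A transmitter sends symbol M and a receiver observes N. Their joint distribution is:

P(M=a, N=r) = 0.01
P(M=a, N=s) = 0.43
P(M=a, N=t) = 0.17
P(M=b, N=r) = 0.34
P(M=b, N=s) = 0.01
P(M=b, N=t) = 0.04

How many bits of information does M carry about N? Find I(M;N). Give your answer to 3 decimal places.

Marginals: p(M) = (0.6100, 0.3900), p(N) = (0.3500, 0.4400, 0.2100).
I(M;N) = H(M) + H(N) − H(M,N).
H(M) = 0.9648, H(N) = 1.5241, H(M,N) = 1.8060.
I(M;N) = 0.9648 + 1.5241 − 1.8060 = 0.683 bits.

0.683 bits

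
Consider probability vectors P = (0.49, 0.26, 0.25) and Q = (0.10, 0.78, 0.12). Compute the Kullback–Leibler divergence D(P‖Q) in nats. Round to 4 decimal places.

0.6766 nats

D(P‖Q) = Σ p·ln(p/q).
  0.49·ln(0.49/0.10) = 0.77873
  0.26·ln(0.26/0.78) = -0.28564
  0.25·ln(0.25/0.12) = 0.18349
D(P‖Q) = 0.6766 nats.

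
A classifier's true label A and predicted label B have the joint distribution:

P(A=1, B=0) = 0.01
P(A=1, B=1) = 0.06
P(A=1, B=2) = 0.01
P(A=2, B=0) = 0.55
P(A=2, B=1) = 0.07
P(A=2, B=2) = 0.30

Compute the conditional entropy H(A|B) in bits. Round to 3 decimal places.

0.266 bits

Marginals: p(A) = (0.0800, 0.9200), p(B) = (0.5600, 0.1300, 0.3100).
H(A|B) = Σ p(B) · H(A|B=·).
  B=0: p=0.5600, H(A|B=0) = 0.1292
  B=1: p=0.1300, H(A|B=1) = 0.9957
  B=2: p=0.3100, H(A|B=2) = 0.2056
Weighted sum = 0.266 bits.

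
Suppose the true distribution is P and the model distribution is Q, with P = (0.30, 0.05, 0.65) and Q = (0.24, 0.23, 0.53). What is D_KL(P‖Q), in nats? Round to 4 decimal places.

D(P‖Q) = Σ p·ln(p/q).
  0.30·ln(0.30/0.24) = 0.06694
  0.05·ln(0.05/0.23) = -0.07630
  0.65·ln(0.65/0.53) = 0.13266
D(P‖Q) = 0.1233 nats.

0.1233 nats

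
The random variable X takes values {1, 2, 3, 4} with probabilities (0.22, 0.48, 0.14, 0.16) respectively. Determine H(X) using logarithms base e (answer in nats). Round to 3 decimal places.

H(X) = −Σ p·ln p.
  −(0.22)·ln(0.22) = 0.3331
  −(0.48)·ln(0.48) = 0.3523
  −(0.14)·ln(0.14) = 0.2753
  −(0.16)·ln(0.16) = 0.2932
Sum: 0.3331 + 0.3523 + 0.2753 + 0.2932 = 1.254 nats.

1.254 nats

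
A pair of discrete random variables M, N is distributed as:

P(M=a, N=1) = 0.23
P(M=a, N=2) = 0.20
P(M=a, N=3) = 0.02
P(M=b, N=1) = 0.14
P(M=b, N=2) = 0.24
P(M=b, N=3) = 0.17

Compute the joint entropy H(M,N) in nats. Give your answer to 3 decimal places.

1.657 nats

H(M,N) = −Σ p(x,y)·ln p(x,y) over all 6 cells.
  cell (a,1): −0.23·ln0.23 = 0.3380
  cell (a,2): −0.20·ln0.20 = 0.3219
  cell (a,3): −0.02·ln0.02 = 0.0782
  cell (b,1): −0.14·ln0.14 = 0.2753
  cell (b,2): −0.24·ln0.24 = 0.3425
  cell (b,3): −0.17·ln0.17 = 0.3012
Sum = 1.657 nats.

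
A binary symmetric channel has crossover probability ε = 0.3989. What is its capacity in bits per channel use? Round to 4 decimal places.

Binary symmetric channel: C = 1 − h₂(ε) where h₂ is the binary entropy function.
h₂(0.3989) = −0.3989·log₂0.3989 − 0.6011·log₂0.6011 = 0.9703.
C = 1 − 0.9703 = 0.0297 bits per channel use.

0.0297 bits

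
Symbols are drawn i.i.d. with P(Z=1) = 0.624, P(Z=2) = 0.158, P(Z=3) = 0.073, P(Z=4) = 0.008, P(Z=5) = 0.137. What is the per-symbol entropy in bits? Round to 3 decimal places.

1.569 bits

H(Z) = −Σ p·log₂ p.
  −(0.624)·log₂(0.624) = 0.4246
  −(0.158)·log₂(0.158) = 0.4206
  −(0.073)·log₂(0.073) = 0.2756
  −(0.008)·log₂(0.008) = 0.0557
  −(0.137)·log₂(0.137) = 0.3929
Sum: 0.4246 + 0.4206 + 0.2756 + 0.0557 + 0.3929 = 1.569 bits.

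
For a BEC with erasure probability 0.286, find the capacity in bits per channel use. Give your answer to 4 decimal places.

0.7140 bits

Binary erasure channel: capacity C = 1 − ε.
C = 1 − 0.286 = 0.7140 bits per channel use.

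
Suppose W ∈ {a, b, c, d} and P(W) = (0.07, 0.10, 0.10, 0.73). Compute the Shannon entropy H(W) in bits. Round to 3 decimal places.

H(W) = −Σ p·log₂ p.
  −(0.07)·log₂(0.07) = 0.2686
  −(0.10)·log₂(0.10) = 0.3322
  −(0.10)·log₂(0.10) = 0.3322
  −(0.73)·log₂(0.73) = 0.3314
Sum: 0.2686 + 0.3322 + 0.3322 + 0.3314 = 1.264 bits.

1.264 bits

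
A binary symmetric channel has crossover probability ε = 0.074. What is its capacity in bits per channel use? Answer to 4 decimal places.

0.6193 bits

Binary symmetric channel: C = 1 − h₂(ε) where h₂ is the binary entropy function.
h₂(0.074) = −0.074·log₂0.074 − 0.926·log₂0.926 = 0.3807.
C = 1 − 0.3807 = 0.6193 bits per channel use.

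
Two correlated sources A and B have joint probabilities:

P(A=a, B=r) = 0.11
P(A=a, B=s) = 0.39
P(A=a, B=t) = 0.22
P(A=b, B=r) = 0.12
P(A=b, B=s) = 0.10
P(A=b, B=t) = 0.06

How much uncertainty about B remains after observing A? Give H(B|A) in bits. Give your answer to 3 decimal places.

1.448 bits

Chain rule: H(B|A) = H(A,B) − H(A).
Marginals: p(A) = (0.7200, 0.2800), p(B) = (0.2300, 0.4900, 0.2800).
H(A,B) = 2.3035 bits; H(A) = 0.8555 bits.
H(B|A) = 2.3035 − 0.8555 = 1.448 bits.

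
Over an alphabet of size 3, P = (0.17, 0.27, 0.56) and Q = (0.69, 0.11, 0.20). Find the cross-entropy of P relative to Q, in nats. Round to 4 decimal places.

H(P,Q) = −Σ p·ln q.
  −0.17·ln(0.69) = 0.06308
  −0.27·ln(0.11) = 0.59596
  −0.56·ln(0.20) = 0.90129
H(P,Q) = 1.5603 nats.

1.5603 nats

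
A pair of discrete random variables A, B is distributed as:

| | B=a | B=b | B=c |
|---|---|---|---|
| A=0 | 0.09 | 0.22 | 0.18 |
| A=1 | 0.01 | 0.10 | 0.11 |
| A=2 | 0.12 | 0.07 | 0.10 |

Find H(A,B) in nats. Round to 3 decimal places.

H(A,B) = −Σ p(x,y)·ln p(x,y) over all 9 cells.
  cell (0,a): −0.09·ln0.09 = 0.2167
  cell (0,b): −0.22·ln0.22 = 0.3331
  cell (0,c): −0.18·ln0.18 = 0.3087
  cell (1,a): −0.01·ln0.01 = 0.0461
  cell (1,b): −0.10·ln0.10 = 0.2303
  cell (1,c): −0.11·ln0.11 = 0.2428
  cell (2,a): −0.12·ln0.12 = 0.2544
  cell (2,b): −0.07·ln0.07 = 0.1861
  cell (2,c): −0.10·ln0.10 = 0.2303
Sum = 2.048 nats.

2.048 nats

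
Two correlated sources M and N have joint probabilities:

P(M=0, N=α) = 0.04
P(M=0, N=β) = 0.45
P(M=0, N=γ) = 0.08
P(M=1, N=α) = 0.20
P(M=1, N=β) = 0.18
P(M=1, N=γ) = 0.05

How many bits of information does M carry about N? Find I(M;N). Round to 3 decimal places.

0.161 bits

Marginals: p(M) = (0.5700, 0.4300), p(N) = (0.2400, 0.6300, 0.1300).
I(M;N) = H(M) + H(N) − H(M,N).
H(M) = 0.9858, H(N) = 1.2967, H(M,N) = 2.1215.
I(M;N) = 0.9858 + 1.2967 − 2.1215 = 0.161 bits.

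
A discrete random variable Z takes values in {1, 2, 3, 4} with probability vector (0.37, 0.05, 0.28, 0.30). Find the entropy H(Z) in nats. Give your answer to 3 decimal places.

1.235 nats

H(Z) = −Σ p·ln p.
  −(0.37)·ln(0.37) = 0.3679
  −(0.05)·ln(0.05) = 0.1498
  −(0.28)·ln(0.28) = 0.3564
  −(0.30)·ln(0.30) = 0.3612
Sum: 0.3679 + 0.1498 + 0.3564 + 0.3612 = 1.235 nats.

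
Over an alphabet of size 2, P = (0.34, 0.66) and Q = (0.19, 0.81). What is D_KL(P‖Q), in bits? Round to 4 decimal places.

D(P‖Q) = Σ p·log₂(p/q).
  0.34·log₂(0.34/0.19) = 0.28544
  0.66·log₂(0.66/0.81) = -0.19500
D(P‖Q) = 0.0904 bits.

0.0904 bits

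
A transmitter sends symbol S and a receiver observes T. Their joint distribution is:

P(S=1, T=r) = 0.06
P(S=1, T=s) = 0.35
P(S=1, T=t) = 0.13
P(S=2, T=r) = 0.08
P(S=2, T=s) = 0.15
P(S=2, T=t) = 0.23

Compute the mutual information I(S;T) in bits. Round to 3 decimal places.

Marginals: p(S) = (0.5400, 0.4600), p(T) = (0.1400, 0.5000, 0.3600).
I(S;T) = Σ p(x,y)·log₂[p(x,y)/(p(x)p(y))].
  (1,r): 0.06·log₂(0.7937) = -0.0200
  (1,s): 0.35·log₂(1.2963) = 0.1310
  (1,t): 0.13·log₂(0.6687) = -0.0755
  (2,r): 0.08·log₂(1.2422) = 0.0250
  (2,s): 0.15·log₂(0.6522) = -0.0925
  (2,t): 0.23·log₂(1.3889) = 0.1090
Sum = 0.077 bits.

0.077 bits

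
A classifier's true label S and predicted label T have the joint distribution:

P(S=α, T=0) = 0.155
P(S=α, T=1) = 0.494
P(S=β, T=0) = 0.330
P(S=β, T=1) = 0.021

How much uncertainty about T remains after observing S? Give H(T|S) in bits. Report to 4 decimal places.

0.6294 bits

Chain rule: H(T|S) = H(S,T) − H(S).
Marginals: p(S) = (0.6490, 0.3510), p(T) = (0.4850, 0.5150).
H(S,T) = 1.5644 bits; H(S) = 0.9350 bits.
H(T|S) = 1.5644 − 0.9350 = 0.6294 bits.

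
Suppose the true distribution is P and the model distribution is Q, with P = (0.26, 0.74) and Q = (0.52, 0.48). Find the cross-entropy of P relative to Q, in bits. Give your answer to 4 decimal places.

1.0289 bits

H(P,Q) = −Σ p·log₂ q.
  −0.26·log₂(0.52) = 0.24529
  −0.74·log₂(0.48) = 0.78358
H(P,Q) = 1.0289 bits.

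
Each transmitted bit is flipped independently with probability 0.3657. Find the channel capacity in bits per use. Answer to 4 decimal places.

0.0527 bits

Binary symmetric channel: C = 1 − h₂(ε) where h₂ is the binary entropy function.
h₂(0.3657) = −0.3657·log₂0.3657 − 0.6343·log₂0.6343 = 0.9473.
C = 1 − 0.9473 = 0.0527 bits per channel use.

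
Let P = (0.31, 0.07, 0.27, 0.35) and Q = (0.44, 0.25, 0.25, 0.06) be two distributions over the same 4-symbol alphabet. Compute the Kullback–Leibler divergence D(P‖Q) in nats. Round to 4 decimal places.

D(P‖Q) = Σ p·ln(p/q).
  0.31·ln(0.31/0.44) = -0.10856
  0.07·ln(0.07/0.25) = -0.08911
  0.27·ln(0.27/0.25) = 0.02078
  0.35·ln(0.35/0.06) = 0.61726
D(P‖Q) = 0.4404 nats.

0.4404 nats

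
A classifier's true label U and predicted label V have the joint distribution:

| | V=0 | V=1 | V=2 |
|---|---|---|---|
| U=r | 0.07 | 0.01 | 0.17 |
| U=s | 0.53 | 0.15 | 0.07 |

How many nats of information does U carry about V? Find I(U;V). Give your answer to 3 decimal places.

Marginals: p(U) = (0.2500, 0.7500), p(V) = (0.6000, 0.1600, 0.2400).
I(U;V) = H(U) + H(V) − H(U,V).
H(U) = 0.5623, H(V) = 0.9422, H(U,V) = 1.3406.
I(U;V) = 0.5623 + 0.9422 − 1.3406 = 0.164 nats.

0.164 nats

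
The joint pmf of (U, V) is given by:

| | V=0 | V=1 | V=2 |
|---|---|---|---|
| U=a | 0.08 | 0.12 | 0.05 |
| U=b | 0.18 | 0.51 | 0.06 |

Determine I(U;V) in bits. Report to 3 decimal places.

0.028 bits

Marginals: p(U) = (0.2500, 0.7500), p(V) = (0.2600, 0.6300, 0.1100).
I(U;V) = H(U) + H(V) − H(U,V).
H(U) = 0.8113, H(V) = 1.2755, H(U,V) = 2.0589.
I(U;V) = 0.8113 + 1.2755 − 2.0589 = 0.028 bits.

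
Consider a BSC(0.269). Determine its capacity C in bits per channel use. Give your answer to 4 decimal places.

0.1600 bits

Binary symmetric channel: C = 1 − h₂(ε) where h₂ is the binary entropy function.
h₂(0.269) = −0.269·log₂0.269 − 0.731·log₂0.731 = 0.8400.
C = 1 − 0.8400 = 0.1600 bits per channel use.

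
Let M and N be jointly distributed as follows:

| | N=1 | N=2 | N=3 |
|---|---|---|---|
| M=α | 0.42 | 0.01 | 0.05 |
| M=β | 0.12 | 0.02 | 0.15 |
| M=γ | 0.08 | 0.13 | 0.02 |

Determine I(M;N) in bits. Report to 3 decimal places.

Marginals: p(M) = (0.4800, 0.2900, 0.2300), p(N) = (0.6200, 0.1600, 0.2200).
I(M;N) = H(M) + H(N) − H(M,N).
H(M) = 1.5138, H(N) = 1.3312, H(M,N) = 2.4857.
I(M;N) = 1.5138 + 1.3312 − 2.4857 = 0.359 bits.

0.359 bits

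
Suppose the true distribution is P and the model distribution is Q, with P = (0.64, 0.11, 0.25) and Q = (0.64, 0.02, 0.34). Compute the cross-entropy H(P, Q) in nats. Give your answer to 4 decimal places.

0.9856 nats

H(P,Q) = −Σ p·ln q.
  −0.64·ln(0.64) = 0.28562
  −0.11·ln(0.02) = 0.43032
  −0.25·ln(0.34) = 0.26970
H(P,Q) = 0.9856 nats.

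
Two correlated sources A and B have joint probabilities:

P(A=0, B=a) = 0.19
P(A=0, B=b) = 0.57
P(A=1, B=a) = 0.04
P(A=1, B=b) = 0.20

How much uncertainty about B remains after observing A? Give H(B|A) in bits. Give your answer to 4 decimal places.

Chain rule: H(B|A) = H(A,B) − H(A).
Marginals: p(A) = (0.7600, 0.2400), p(B) = (0.2300, 0.7700).
H(A,B) = 1.5676 bits; H(A) = 0.7950 bits.
H(B|A) = 1.5676 − 0.7950 = 0.7726 bits.

0.7726 bits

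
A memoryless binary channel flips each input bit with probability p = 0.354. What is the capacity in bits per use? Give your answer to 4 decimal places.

0.0624 bits

Binary symmetric channel: C = 1 − h₂(ε) where h₂ is the binary entropy function.
h₂(0.354) = −0.354·log₂0.354 − 0.646·log₂0.646 = 0.9376.
C = 1 − 0.9376 = 0.0624 bits per channel use.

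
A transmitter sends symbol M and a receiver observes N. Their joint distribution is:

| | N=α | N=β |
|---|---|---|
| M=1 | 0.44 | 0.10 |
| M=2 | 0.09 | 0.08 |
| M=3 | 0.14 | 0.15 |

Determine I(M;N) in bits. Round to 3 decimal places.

0.082 bits

Marginals: p(M) = (0.5400, 0.1700, 0.2900), p(N) = (0.6700, 0.3300).
I(M;N) = H(M) + H(N) − H(M,N).
H(M) = 1.4325, H(N) = 0.9149, H(M,N) = 2.2652.
I(M;N) = 1.4325 + 0.9149 − 2.2652 = 0.082 bits.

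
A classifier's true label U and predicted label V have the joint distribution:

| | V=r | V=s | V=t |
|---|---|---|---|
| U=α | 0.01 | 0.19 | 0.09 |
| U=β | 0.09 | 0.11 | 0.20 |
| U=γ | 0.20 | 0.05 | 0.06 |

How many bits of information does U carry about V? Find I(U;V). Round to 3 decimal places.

0.266 bits

Marginals: p(U) = (0.2900, 0.4000, 0.3100), p(V) = (0.3000, 0.3500, 0.3500).
I(U;V) = Σ p(x,y)·log₂[p(x,y)/(p(x)p(y))].
  (α,r): 0.01·log₂(0.1149) = -0.0312
  (α,s): 0.19·log₂(1.8719) = 0.1719
  (α,t): 0.09·log₂(0.8867) = -0.0156
  (β,r): 0.09·log₂(0.7500) = -0.0374
  (β,s): 0.11·log₂(0.7857) = -0.0383
  (β,t): 0.20·log₂(1.4286) = 0.1029
  (γ,r): 0.20·log₂(2.1505) = 0.2209
  (γ,s): 0.05·log₂(0.4608) = -0.0559
  (γ,t): 0.06·log₂(0.5530) = -0.0513
Sum = 0.266 bits.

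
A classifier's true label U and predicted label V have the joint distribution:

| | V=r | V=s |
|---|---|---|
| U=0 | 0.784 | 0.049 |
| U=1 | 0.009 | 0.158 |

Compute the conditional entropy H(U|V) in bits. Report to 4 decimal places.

0.2345 bits

Chain rule: H(U|V) = H(U,V) − H(V).
Marginals: p(U) = (0.8330, 0.1670), p(V) = (0.7930, 0.2070).
H(U,V) = 0.9702 bits; H(V) = 0.7357 bits.
H(U|V) = 0.9702 − 0.7357 = 0.2345 bits.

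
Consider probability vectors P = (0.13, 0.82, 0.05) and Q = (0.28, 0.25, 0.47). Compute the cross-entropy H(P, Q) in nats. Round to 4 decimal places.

H(P,Q) = −Σ p·ln q.
  −0.13·ln(0.28) = 0.16549
  −0.82·ln(0.25) = 1.13676
  −0.05·ln(0.47) = 0.03775
H(P,Q) = 1.3400 nats.

1.3400 nats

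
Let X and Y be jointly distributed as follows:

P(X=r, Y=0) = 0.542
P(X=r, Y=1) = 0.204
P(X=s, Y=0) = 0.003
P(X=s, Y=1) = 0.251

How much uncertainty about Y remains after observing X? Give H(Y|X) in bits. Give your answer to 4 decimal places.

0.6549 bits

Chain rule: H(Y|X) = H(X,Y) − H(X).
Marginals: p(X) = (0.7460, 0.2540), p(Y) = (0.5450, 0.4550).
H(X,Y) = 1.4725 bits; H(X) = 0.8176 bits.
H(Y|X) = 1.4725 − 0.8176 = 0.6549 bits.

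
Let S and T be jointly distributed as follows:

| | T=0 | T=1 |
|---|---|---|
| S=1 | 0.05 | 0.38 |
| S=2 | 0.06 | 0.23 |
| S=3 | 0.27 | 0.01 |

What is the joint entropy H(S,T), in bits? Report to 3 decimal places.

2.054 bits

H(S,T) = −Σ p(x,y)·log₂ p(x,y) over all 6 cells.
  cell (1,0): −0.05·log₂0.05 = 0.2161
  cell (1,1): −0.38·log₂0.38 = 0.5305
  cell (2,0): −0.06·log₂0.06 = 0.2435
  cell (2,1): −0.23·log₂0.23 = 0.4877
  cell (3,0): −0.27·log₂0.27 = 0.5100
  cell (3,1): −0.01·log₂0.01 = 0.0664
Sum = 2.054 bits.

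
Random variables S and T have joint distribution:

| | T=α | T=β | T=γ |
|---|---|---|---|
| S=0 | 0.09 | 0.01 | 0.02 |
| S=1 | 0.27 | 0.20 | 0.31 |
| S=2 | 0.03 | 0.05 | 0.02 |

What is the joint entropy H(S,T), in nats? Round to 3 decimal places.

1.713 nats

H(S,T) = −Σ p(x,y)·ln p(x,y) over all 9 cells.
  cell (0,α): −0.09·ln0.09 = 0.2167
  cell (0,β): −0.01·ln0.01 = 0.0461
  cell (0,γ): −0.02·ln0.02 = 0.0782
  cell (1,α): −0.27·ln0.27 = 0.3535
  cell (1,β): −0.20·ln0.20 = 0.3219
  cell (1,γ): −0.31·ln0.31 = 0.3631
  cell (2,α): −0.03·ln0.03 = 0.1052
  cell (2,β): −0.05·ln0.05 = 0.1498
  cell (2,γ): −0.02·ln0.02 = 0.0782
Sum = 1.713 nats.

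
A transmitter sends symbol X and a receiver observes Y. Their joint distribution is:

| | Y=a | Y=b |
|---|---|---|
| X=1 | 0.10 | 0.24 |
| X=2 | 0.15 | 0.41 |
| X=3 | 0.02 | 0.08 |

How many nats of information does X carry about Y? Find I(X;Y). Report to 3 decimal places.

Marginals: p(X) = (0.3400, 0.5600, 0.1000), p(Y) = (0.2700, 0.7300).
I(X;Y) = H(X) + H(Y) − H(X,Y).
H(X) = 0.9218, H(Y) = 0.5833, H(X,Y) = 1.5032.
I(X;Y) = 0.9218 + 0.5833 − 1.5032 = 0.002 nats.

0.002 nats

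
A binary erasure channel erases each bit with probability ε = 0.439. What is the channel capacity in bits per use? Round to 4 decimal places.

0.5610 bits

Binary erasure channel: capacity C = 1 − ε.
C = 1 − 0.439 = 0.5610 bits per channel use.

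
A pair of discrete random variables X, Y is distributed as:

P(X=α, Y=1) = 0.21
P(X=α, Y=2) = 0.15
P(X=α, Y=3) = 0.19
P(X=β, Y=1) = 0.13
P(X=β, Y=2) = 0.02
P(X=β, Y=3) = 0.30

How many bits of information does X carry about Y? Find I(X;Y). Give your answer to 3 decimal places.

0.106 bits

Marginals: p(X) = (0.5500, 0.4500), p(Y) = (0.3400, 0.1700, 0.4900).
I(X;Y) = Σ p(x,y)·log₂[p(x,y)/(p(x)p(y))].
  (α,1): 0.21·log₂(1.1230) = 0.0351
  (α,2): 0.15·log₂(1.6043) = 0.1023
  (α,3): 0.19·log₂(0.7050) = -0.0958
  (β,1): 0.13·log₂(0.8497) = -0.0306
  (β,2): 0.02·log₂(0.2614) = -0.0387
  (β,3): 0.30·log₂(1.3605) = 0.1333
Sum = 0.106 bits.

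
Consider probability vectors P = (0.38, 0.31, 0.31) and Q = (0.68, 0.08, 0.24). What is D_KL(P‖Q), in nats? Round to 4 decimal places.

0.2781 nats

D(P‖Q) = Σ p·ln(p/q).
  0.38·ln(0.38/0.68) = -0.22113
  0.31·ln(0.31/0.08) = 0.41991
  0.31·ln(0.31/0.24) = 0.07934
D(P‖Q) = 0.2781 nats.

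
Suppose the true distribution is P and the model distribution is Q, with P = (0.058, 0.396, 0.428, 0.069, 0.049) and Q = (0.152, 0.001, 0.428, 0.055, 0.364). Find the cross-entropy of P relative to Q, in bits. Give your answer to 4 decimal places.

4.9883 bits

H(P,Q) = −Σ p·log₂ q.
  −0.058·log₂(0.152) = 0.15764
  −0.396·log₂(0.001) = 3.94645
  −0.428·log₂(0.428) = 0.52401
  −0.069·log₂(0.055) = 0.28873
  −0.049·log₂(0.364) = 0.07144
H(P,Q) = 4.9883 bits.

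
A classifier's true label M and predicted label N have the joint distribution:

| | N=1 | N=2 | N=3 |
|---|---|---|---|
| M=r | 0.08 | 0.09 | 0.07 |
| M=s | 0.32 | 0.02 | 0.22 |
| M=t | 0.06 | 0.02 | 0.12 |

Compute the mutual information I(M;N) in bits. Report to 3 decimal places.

0.137 bits

Marginals: p(M) = (0.2400, 0.5600, 0.2000), p(N) = (0.4600, 0.1300, 0.4100).
I(M;N) = Σ p(x,y)·log₂[p(x,y)/(p(x)p(y))].
  (r,1): 0.08·log₂(0.7246) = -0.0372
  (r,2): 0.09·log₂(2.8846) = 0.1376
  (r,3): 0.07·log₂(0.7114) = -0.0344
  (s,1): 0.32·log₂(1.2422) = 0.1001
  (s,2): 0.02·log₂(0.2747) = -0.0373
  (s,3): 0.22·log₂(0.9582) = -0.0136
  (t,1): 0.06·log₂(0.6522) = -0.0370
  (t,2): 0.02·log₂(0.7692) = -0.0076
  (t,3): 0.12·log₂(1.4634) = 0.0659
Sum = 0.137 bits.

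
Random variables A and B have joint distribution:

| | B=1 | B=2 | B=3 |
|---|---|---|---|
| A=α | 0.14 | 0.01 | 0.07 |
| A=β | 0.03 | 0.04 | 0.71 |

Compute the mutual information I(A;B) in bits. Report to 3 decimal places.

0.270 bits

Marginals: p(A) = (0.2200, 0.7800), p(B) = (0.1700, 0.0500, 0.7800).
I(A;B) = H(A) + H(B) − H(A,B).
H(A) = 0.7602, H(B) = 0.9303, H(A,B) = 1.4204.
I(A;B) = 0.7602 + 0.9303 − 1.4204 = 0.270 bits.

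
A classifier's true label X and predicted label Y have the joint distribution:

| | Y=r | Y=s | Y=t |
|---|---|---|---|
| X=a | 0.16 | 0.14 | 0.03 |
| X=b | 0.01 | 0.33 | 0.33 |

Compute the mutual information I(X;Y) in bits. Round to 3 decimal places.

Marginals: p(X) = (0.3300, 0.6700), p(Y) = (0.1700, 0.4700, 0.3600).
I(X;Y) = H(X) + H(Y) − H(X,Y).
H(X) = 0.9149, H(Y) = 1.4772, H(X,Y) = 2.0940.
I(X;Y) = 0.9149 + 1.4772 − 2.0940 = 0.298 bits.

0.298 bits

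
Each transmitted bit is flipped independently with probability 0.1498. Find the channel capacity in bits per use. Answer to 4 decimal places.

Binary symmetric channel: C = 1 − h₂(ε) where h₂ is the binary entropy function.
h₂(0.1498) = −0.1498·log₂0.1498 − 0.8502·log₂0.8502 = 0.6093.
C = 1 − 0.6093 = 0.3907 bits per channel use.

0.3907 bits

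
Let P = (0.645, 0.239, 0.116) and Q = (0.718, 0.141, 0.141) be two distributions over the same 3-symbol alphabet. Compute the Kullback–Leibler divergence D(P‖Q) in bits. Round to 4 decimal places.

D(P‖Q) = Σ p·log₂(p/q).
  0.645·log₂(0.645/0.718) = -0.09977
  0.239·log₂(0.239/0.141) = 0.18195
  0.116·log₂(0.116/0.141) = -0.03266
D(P‖Q) = 0.0495 bits.

0.0495 bits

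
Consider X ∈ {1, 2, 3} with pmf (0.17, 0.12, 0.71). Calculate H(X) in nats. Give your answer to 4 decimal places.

0.7988 nats

H(X) = −Σ p·ln p.
  −(0.17)·ln(0.17) = 0.30123
  −(0.12)·ln(0.12) = 0.25443
  −(0.71)·ln(0.71) = 0.24317
Sum: 0.30123 + 0.25443 + 0.24317 = 0.7988 nats.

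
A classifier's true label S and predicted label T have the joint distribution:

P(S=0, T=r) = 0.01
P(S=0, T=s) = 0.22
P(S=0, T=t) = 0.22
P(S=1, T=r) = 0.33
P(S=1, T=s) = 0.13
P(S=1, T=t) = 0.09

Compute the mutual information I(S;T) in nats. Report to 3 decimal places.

Marginals: p(S) = (0.4500, 0.5500), p(T) = (0.3400, 0.3500, 0.3100).
I(S;T) = Σ p(x,y)·ln[p(x,y)/(p(x)p(y))].
  (0,r): 0.01·ln(0.0654) = -0.0273
  (0,s): 0.22·ln(1.3968) = 0.0735
  (0,t): 0.22·ln(1.5771) = 0.1002
  (1,r): 0.33·ln(1.7647) = 0.1874
  (1,s): 0.13·ln(0.6753) = -0.0510
  (1,t): 0.09·ln(0.5279) = -0.0575
Sum = 0.225 nats.

0.225 nats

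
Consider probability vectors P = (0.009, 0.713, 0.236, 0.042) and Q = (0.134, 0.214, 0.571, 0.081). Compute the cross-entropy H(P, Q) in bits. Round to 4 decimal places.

H(P,Q) = −Σ p·log₂ q.
  −0.009·log₂(0.134) = 0.02610
  −0.713·log₂(0.214) = 1.58594
  −0.236·log₂(0.571) = 0.19079
  −0.042·log₂(0.081) = 0.15229
H(P,Q) = 1.9551 bits.

1.9551 bits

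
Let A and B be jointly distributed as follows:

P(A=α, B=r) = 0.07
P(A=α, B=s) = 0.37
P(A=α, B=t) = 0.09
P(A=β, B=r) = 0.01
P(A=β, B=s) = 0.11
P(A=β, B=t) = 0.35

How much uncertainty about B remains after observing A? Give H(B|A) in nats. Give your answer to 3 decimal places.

Marginals: p(A) = (0.5300, 0.4700), p(B) = (0.0800, 0.4800, 0.4400).
H(B|A) = Σ p(A) · H(B|A=·).
  A=α: p=0.5300, H(B|A=α) = 0.8193
  A=β: p=0.4700, H(B|A=β) = 0.6413
Weighted sum = 0.736 nats.

0.736 nats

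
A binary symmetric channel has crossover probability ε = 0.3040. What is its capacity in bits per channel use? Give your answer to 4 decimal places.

Binary symmetric channel: C = 1 − h₂(ε) where h₂ is the binary entropy function.
h₂(0.3040) = −0.3040·log₂0.3040 − 0.6960·log₂0.6960 = 0.8861.
C = 1 − 0.8861 = 0.1139 bits per channel use.

0.1139 bits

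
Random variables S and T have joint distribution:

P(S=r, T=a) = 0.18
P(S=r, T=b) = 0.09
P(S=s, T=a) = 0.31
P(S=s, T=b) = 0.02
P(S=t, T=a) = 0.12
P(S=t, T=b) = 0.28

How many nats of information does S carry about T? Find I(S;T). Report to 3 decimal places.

Marginals: p(S) = (0.2700, 0.3300, 0.4000), p(T) = (0.6100, 0.3900).
I(S;T) = H(S) + H(T) − H(S,T).
H(S) = 1.0859, H(T) = 0.6687, H(S,T) = 1.5775.
I(S;T) = 1.0859 + 0.6687 − 1.5775 = 0.177 nats.

0.177 nats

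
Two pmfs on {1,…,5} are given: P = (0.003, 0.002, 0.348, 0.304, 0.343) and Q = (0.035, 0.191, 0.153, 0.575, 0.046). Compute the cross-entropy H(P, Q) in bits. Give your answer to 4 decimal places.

2.7282 bits

H(P,Q) = −Σ p·log₂ q.
  −0.003·log₂(0.035) = 0.01451
  −0.002·log₂(0.191) = 0.00478
  −0.348·log₂(0.153) = 0.94252
  −0.304·log₂(0.575) = 0.24270
  −0.343·log₂(0.046) = 1.52368
H(P,Q) = 2.7282 bits.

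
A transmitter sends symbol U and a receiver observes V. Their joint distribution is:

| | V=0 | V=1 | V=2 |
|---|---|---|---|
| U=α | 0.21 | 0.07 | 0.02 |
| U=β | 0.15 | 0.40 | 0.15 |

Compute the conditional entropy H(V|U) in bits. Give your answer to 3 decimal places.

1.323 bits

Chain rule: H(V|U) = H(U,V) − H(U).
Marginals: p(U) = (0.3000, 0.7000), p(V) = (0.3600, 0.4700, 0.1700).
H(U,V) = 2.2041 bits; H(U) = 0.8813 bits.
H(V|U) = 2.2041 − 0.8813 = 1.323 bits.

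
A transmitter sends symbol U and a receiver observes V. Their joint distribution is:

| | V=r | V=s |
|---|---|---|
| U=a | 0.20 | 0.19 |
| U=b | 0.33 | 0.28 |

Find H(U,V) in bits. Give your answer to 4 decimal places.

1.9617 bits

H(U,V) = −Σ p(x,y)·log₂ p(x,y) over all 4 cells.
  cell (a,r): −0.20·log₂0.20 = 0.46439
  cell (a,s): −0.19·log₂0.19 = 0.45523
  cell (b,r): −0.33·log₂0.33 = 0.52782
  cell (b,s): −0.28·log₂0.28 = 0.51422
Sum = 1.9617 bits.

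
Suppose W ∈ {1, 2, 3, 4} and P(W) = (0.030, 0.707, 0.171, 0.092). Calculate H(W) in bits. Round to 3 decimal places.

1.258 bits

H(W) = −Σ p·log₂ p.
  −(0.030)·log₂(0.030) = 0.1518
  −(0.707)·log₂(0.707) = 0.3537
  −(0.171)·log₂(0.171) = 0.4357
  −(0.092)·log₂(0.092) = 0.3167
Sum: 0.1518 + 0.3537 + 0.4357 + 0.3167 = 1.258 bits.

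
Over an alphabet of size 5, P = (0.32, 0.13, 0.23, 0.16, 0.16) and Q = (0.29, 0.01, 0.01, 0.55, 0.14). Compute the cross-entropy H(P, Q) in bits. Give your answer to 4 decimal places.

H(P,Q) = −Σ p·log₂ q.
  −0.32·log₂(0.29) = 0.57148
  −0.13·log₂(0.01) = 0.86370
  −0.23·log₂(0.01) = 1.52809
  −0.16·log₂(0.55) = 0.13800
  −0.16·log₂(0.14) = 0.45384
H(P,Q) = 3.5551 bits.

3.5551 bits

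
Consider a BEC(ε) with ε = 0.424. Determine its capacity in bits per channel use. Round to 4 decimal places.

Binary erasure channel: capacity C = 1 − ε.
C = 1 − 0.424 = 0.5760 bits per channel use.

0.5760 bits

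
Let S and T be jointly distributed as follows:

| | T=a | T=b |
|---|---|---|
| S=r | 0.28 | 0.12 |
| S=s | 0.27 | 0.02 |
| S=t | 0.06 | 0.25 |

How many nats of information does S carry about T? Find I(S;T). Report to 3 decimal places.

Marginals: p(S) = (0.4000, 0.2900, 0.3100), p(T) = (0.6100, 0.3900).
I(S;T) = H(S) + H(T) − H(S,T).
H(S) = 1.0886, H(T) = 0.6687, H(S,T) = 1.5580.
I(S;T) = 1.0886 + 0.6687 − 1.5580 = 0.199 nats.

0.199 nats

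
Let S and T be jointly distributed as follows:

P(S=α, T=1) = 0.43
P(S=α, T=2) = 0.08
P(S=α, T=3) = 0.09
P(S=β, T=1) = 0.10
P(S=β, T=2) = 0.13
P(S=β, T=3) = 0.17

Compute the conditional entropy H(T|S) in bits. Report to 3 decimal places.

Chain rule: H(T|S) = H(S,T) − H(S).
Marginals: p(S) = (0.6000, 0.4000), p(T) = (0.5300, 0.2100, 0.2600).
H(S,T) = 2.2772 bits; H(S) = 0.9710 bits.
H(T|S) = 2.2772 − 0.9710 = 1.306 bits.

1.306 bits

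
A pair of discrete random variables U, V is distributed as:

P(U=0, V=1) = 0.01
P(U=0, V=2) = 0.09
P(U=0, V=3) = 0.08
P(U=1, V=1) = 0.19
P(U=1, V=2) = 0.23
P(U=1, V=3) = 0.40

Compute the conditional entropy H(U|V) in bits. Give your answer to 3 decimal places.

Marginals: p(U) = (0.1800, 0.8200), p(V) = (0.2000, 0.3200, 0.4800).
H(U|V) = Σ p(V) · H(U|V=·).
  V=1: p=0.2000, H(U|V=1) = 0.2864
  V=2: p=0.3200, H(U|V=2) = 0.8571
  V=3: p=0.4800, H(U|V=3) = 0.6500
Weighted sum = 0.644 bits.

0.644 bits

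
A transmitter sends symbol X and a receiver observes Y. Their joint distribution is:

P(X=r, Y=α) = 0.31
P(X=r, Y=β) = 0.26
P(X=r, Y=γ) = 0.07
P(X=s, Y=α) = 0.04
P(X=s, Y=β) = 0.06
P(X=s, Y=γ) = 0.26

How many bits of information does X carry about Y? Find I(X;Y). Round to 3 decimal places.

0.294 bits

Marginals: p(X) = (0.6400, 0.3600), p(Y) = (0.3500, 0.3200, 0.3300).
I(X;Y) = Σ p(x,y)·log₂[p(x,y)/(p(x)p(y))].
  (r,α): 0.31·log₂(1.3839) = 0.1453
  (r,β): 0.26·log₂(1.2695) = 0.0895
  (r,γ): 0.07·log₂(0.3314) = -0.1115
  (s,α): 0.04·log₂(0.3175) = -0.0662
  (s,β): 0.06·log₂(0.5208) = -0.0565
  (s,γ): 0.26·log₂(2.1886) = 0.2938
Sum = 0.294 bits.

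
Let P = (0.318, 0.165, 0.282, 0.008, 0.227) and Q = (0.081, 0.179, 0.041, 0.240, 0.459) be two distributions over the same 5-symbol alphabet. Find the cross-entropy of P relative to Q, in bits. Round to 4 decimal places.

H(P,Q) = −Σ p·log₂ q.
  −0.318·log₂(0.081) = 1.15305
  −0.165·log₂(0.179) = 0.40952
  −0.282·log₂(0.041) = 1.29952
  −0.008·log₂(0.240) = 0.01647
  −0.227·log₂(0.459) = 0.25502
H(P,Q) = 3.1336 bits.

3.1336 bits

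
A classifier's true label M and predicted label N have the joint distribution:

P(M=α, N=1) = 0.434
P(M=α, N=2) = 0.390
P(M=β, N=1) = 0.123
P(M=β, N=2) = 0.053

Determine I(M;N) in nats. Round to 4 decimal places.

Marginals: p(M) = (0.8240, 0.1760), p(N) = (0.5570, 0.4430).
I(M;N) = Σ p(x,y)·ln[p(x,y)/(p(x)p(y))].
  (α,1): 0.434·ln(0.9456) = -0.02428
  (α,2): 0.390·ln(1.0684) = 0.02580
  (β,1): 0.123·ln(1.2547) = 0.02791
  (β,2): 0.053·ln(0.6798) = -0.02046
Sum = 0.0090 nats.

0.0090 nats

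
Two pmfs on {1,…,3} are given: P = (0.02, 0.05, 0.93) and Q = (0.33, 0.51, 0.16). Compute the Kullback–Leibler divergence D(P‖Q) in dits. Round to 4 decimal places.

D(P‖Q) = Σ p·log₁₀(p/q).
  0.02·log₁₀(0.02/0.33) = -0.02435
  0.05·log₁₀(0.05/0.51) = -0.05043
  0.93·log₁₀(0.93/0.16) = 0.71086
D(P‖Q) = 0.6361 dits.

0.6361 dits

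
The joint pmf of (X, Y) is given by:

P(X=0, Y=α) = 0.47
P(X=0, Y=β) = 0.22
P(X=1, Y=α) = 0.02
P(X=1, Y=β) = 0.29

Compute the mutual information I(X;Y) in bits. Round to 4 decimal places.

0.2696 bits

Marginals: p(X) = (0.6900, 0.3100), p(Y) = (0.4900, 0.5100).
I(X;Y) = Σ p(x,y)·log₂[p(x,y)/(p(x)p(y))].
  (0,α): 0.47·log₂(1.3901) = 0.22335
  (0,β): 0.22·log₂(0.6252) = -0.14909
  (1,α): 0.02·log₂(0.1317) = -0.05850
  (1,β): 0.29·log₂(1.8343) = 0.25381
Sum = 0.2696 bits.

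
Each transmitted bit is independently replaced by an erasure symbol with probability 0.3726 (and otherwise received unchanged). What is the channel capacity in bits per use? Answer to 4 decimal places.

0.6274 bits

Binary erasure channel: capacity C = 1 − ε.
C = 1 − 0.3726 = 0.6274 bits per channel use.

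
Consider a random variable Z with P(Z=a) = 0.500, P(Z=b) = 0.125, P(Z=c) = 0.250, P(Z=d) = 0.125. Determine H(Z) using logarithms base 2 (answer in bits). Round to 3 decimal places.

1.750 bits

H(Z) = −Σ p·log₂ p.
  −(0.500)·log₂(0.500) = 0.5000
  −(0.125)·log₂(0.125) = 0.3750
  −(0.250)·log₂(0.250) = 0.5000
  −(0.125)·log₂(0.125) = 0.3750
Sum: 0.5000 + 0.3750 + 0.5000 + 0.3750 = 1.750 bits.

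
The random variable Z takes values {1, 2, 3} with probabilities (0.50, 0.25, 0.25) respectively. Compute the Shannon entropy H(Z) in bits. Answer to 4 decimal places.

1.5000 bits

H(Z) = −Σ p·log₂ p.
  −(0.50)·log₂(0.50) = 0.50000
  −(0.25)·log₂(0.25) = 0.50000
  −(0.25)·log₂(0.25) = 0.50000
Sum: 0.50000 + 0.50000 + 0.50000 = 1.5000 bits.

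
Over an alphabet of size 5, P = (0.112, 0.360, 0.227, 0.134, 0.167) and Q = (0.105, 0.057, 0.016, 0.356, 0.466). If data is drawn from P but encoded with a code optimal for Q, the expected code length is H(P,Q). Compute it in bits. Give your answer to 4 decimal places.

H(P,Q) = −Σ p·log₂ q.
  −0.112·log₂(0.105) = 0.36417
  −0.360·log₂(0.057) = 1.48784
  −0.227·log₂(0.016) = 1.35423
  −0.134·log₂(0.356) = 0.19967
  −0.167·log₂(0.466) = 0.18397
H(P,Q) = 3.5899 bits.

3.5899 bits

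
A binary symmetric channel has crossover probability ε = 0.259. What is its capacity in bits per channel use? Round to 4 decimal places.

Binary symmetric channel: C = 1 − h₂(ε) where h₂ is the binary entropy function.
h₂(0.259) = −0.259·log₂0.259 − 0.741·log₂0.741 = 0.8252.
C = 1 − 0.8252 = 0.1748 bits per channel use.

0.1748 bits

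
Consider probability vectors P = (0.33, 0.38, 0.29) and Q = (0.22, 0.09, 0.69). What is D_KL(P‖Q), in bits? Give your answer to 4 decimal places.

D(P‖Q) = Σ p·log₂(p/q).
  0.33·log₂(0.33/0.22) = 0.19304
  0.38·log₂(0.38/0.09) = 0.78964
  0.29·log₂(0.29/0.69) = -0.36266
D(P‖Q) = 0.6200 bits.

0.6200 bits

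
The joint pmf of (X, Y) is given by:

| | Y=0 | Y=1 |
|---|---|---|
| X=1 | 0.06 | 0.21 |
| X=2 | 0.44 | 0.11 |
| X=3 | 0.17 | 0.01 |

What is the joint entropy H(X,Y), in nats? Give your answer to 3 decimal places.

1.448 nats

H(X,Y) = −Σ p(x,y)·ln p(x,y) over all 6 cells.
  cell (1,0): −0.06·ln0.06 = 0.1688
  cell (1,1): −0.21·ln0.21 = 0.3277
  cell (2,0): −0.44·ln0.44 = 0.3612
  cell (2,1): −0.11·ln0.11 = 0.2428
  cell (3,0): −0.17·ln0.17 = 0.3012
  cell (3,1): −0.01·ln0.01 = 0.0461
Sum = 1.448 nats.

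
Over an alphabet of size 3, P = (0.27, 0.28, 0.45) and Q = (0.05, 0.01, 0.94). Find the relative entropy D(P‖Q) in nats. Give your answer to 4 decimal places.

D(P‖Q) = Σ p·ln(p/q).
  0.27·ln(0.27/0.05) = 0.45533
  0.28·ln(0.28/0.01) = 0.93302
  0.45·ln(0.45/0.94) = -0.33148
D(P‖Q) = 1.0569 nats.

1.0569 nats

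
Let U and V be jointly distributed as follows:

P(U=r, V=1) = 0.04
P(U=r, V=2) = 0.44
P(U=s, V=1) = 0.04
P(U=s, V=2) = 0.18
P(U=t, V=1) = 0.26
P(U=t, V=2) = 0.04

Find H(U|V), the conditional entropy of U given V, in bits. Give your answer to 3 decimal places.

Chain rule: H(U|V) = H(U,V) − H(V).
Marginals: p(U) = (0.4800, 0.2200, 0.3000), p(V) = (0.3400, 0.6600).
H(U,V) = 2.0290 bits; H(V) = 0.9248 bits.
H(U|V) = 2.0290 − 0.9248 = 1.104 bits.

1.104 bits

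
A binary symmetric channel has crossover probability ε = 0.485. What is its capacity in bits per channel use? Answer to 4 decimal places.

0.0006 bits

Binary symmetric channel: C = 1 − h₂(ε) where h₂ is the binary entropy function.
h₂(0.485) = −0.485·log₂0.485 − 0.515·log₂0.515 = 0.9994.
C = 1 − 0.9994 = 0.0006 bits per channel use.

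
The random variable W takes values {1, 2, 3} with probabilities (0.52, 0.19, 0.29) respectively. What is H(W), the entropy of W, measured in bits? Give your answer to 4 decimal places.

1.4637 bits

H(W) = −Σ p·log₂ p.
  −(0.52)·log₂(0.52) = 0.49058
  −(0.19)·log₂(0.19) = 0.45523
  −(0.29)·log₂(0.29) = 0.51790
Sum: 0.49058 + 0.45523 + 0.51790 = 1.4637 bits.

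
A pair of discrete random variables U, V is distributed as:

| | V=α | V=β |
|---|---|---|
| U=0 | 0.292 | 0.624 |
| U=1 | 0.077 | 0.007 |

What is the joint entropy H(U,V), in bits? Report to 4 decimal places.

1.2781 bits

H(U,V) = −Σ p(x,y)·log₂ p(x,y) over all 4 cells.
  cell (0,α): −0.292·log₂0.292 = 0.51858
  cell (0,β): −0.624·log₂0.624 = 0.42456
  cell (1,α): −0.077·log₂0.077 = 0.28482
  cell (1,β): −0.007·log₂0.007 = 0.05011
Sum = 1.2781 bits.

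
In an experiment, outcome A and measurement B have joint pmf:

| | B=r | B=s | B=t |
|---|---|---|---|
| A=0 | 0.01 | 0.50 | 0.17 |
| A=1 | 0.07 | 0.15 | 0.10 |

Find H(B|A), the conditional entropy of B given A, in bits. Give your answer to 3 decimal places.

1.108 bits

Chain rule: H(B|A) = H(A,B) − H(A).
Marginals: p(A) = (0.6800, 0.3200), p(B) = (0.0800, 0.6500, 0.2700).
H(A,B) = 2.0123 bits; H(A) = 0.9044 bits.
H(B|A) = 2.0123 − 0.9044 = 1.108 bits.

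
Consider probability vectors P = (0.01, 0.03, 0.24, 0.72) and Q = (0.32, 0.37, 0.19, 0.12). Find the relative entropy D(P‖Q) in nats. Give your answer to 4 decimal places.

1.2361 nats

D(P‖Q) = Σ p·ln(p/q).
  0.01·ln(0.01/0.32) = -0.03466
  0.03·ln(0.03/0.37) = -0.07537
  0.24·ln(0.24/0.19) = 0.05607
  0.72·ln(0.72/0.12) = 1.29007
D(P‖Q) = 1.2361 nats.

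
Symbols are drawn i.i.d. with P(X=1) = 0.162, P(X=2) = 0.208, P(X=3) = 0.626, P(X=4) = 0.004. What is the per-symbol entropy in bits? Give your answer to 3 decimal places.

H(X) = −Σ p·log₂ p.
  −(0.162)·log₂(0.162) = 0.4254
  −(0.208)·log₂(0.208) = 0.4712
  −(0.626)·log₂(0.626) = 0.4230
  −(0.004)·log₂(0.004) = 0.0319
Sum: 0.4254 + 0.4712 + 0.4230 + 0.0319 = 1.351 bits.

1.351 bits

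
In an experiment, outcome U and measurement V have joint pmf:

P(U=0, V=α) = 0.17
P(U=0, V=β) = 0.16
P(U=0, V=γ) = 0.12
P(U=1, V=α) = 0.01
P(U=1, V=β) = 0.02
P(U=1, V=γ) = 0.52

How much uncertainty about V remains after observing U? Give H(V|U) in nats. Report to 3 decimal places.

Chain rule: H(V|U) = H(U,V) − H(U).
Marginals: p(U) = (0.4500, 0.5500), p(V) = (0.1800, 0.1800, 0.6400).
H(U,V) = 1.3132 nats; H(U) = 0.6881 nats.
H(V|U) = 1.3132 − 0.6881 = 0.625 nats.

0.625 nats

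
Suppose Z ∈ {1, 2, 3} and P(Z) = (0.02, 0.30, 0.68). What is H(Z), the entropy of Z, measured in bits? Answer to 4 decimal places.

1.0123 bits

H(Z) = −Σ p·log₂ p.
  −(0.02)·log₂(0.02) = 0.11288
  −(0.30)·log₂(0.30) = 0.52109
  −(0.68)·log₂(0.68) = 0.37835
Sum: 0.11288 + 0.52109 + 0.37835 = 1.0123 bits.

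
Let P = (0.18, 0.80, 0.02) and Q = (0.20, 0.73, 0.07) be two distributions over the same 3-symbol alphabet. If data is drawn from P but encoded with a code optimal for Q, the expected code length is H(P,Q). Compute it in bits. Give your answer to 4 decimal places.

0.8579 bits

H(P,Q) = −Σ p·log₂ q.
  −0.18·log₂(0.20) = 0.41795
  −0.80·log₂(0.73) = 0.36323
  −0.02·log₂(0.07) = 0.07673
H(P,Q) = 0.8579 bits.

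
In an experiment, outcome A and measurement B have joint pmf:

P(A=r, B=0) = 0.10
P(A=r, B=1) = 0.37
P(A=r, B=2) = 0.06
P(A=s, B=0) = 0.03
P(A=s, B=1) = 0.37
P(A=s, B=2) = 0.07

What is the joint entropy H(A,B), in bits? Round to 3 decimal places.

2.058 bits

H(A,B) = −Σ p(x,y)·log₂ p(x,y) over all 6 cells.
  cell (r,0): −0.10·log₂0.10 = 0.3322
  cell (r,1): −0.37·log₂0.37 = 0.5307
  cell (r,2): −0.06·log₂0.06 = 0.2435
  cell (s,0): −0.03·log₂0.03 = 0.1518
  cell (s,1): −0.37·log₂0.37 = 0.5307
  cell (s,2): −0.07·log₂0.07 = 0.2686
Sum = 2.058 bits.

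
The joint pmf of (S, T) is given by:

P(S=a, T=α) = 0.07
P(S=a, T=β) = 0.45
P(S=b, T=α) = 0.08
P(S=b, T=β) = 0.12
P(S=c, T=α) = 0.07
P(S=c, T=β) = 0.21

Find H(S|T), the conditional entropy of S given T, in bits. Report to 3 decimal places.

1.427 bits

Marginals: p(S) = (0.5200, 0.2000, 0.2800), p(T) = (0.2200, 0.7800).
H(S|T) = Σ p(T) · H(S|T=·).
  T=α: p=0.2200, H(S|T=α) = 1.5820
  T=β: p=0.7800, H(S|T=β) = 1.3829
Weighted sum = 1.427 bits.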